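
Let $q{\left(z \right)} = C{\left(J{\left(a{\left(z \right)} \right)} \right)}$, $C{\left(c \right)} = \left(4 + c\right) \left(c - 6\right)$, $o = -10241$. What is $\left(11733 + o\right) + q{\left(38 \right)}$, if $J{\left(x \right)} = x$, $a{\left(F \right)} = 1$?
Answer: $1467$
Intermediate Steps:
$C{\left(c \right)} = \left(-6 + c\right) \left(4 + c\right)$ ($C{\left(c \right)} = \left(4 + c\right) \left(-6 + c\right) = \left(-6 + c\right) \left(4 + c\right)$)
$q{\left(z \right)} = -25$ ($q{\left(z \right)} = -24 + 1^{2} - 2 = -24 + 1 - 2 = -25$)
$\left(11733 + o\right) + q{\left(38 \right)} = \left(11733 - 10241\right) - 25 = 1492 - 25 = 1467$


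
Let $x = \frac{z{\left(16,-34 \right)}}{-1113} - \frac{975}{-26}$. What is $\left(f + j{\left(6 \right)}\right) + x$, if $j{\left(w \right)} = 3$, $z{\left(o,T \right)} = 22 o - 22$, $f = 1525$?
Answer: $\frac{1161381}{742} \approx 1565.2$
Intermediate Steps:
$z{\left(o,T \right)} = -22 + 22 o$
$x = \frac{27605}{742}$ ($x = \frac{-22 + 22 \cdot 16}{-1113} - \frac{975}{-26} = \left(-22 + 352\right) \left(- \frac{1}{1113}\right) - - \frac{75}{2} = 330 \left(- \frac{1}{1113}\right) + \frac{75}{2} = - \frac{110}{371} + \frac{75}{2} = \frac{27605}{742} \approx 37.203$)
$\left(f + j{\left(6 \right)}\right) + x = \left(1525 + 3\right) + \frac{27605}{742} = 1528 + \frac{27605}{742} = \frac{1161381}{742}$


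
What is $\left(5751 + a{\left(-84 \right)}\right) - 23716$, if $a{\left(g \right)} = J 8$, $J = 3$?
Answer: $-17941$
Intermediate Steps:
$a{\left(g \right)} = 24$ ($a{\left(g \right)} = 3 \cdot 8 = 24$)
$\left(5751 + a{\left(-84 \right)}\right) - 23716 = \left(5751 + 24\right) - 23716 = 5775 - 23716 = -17941$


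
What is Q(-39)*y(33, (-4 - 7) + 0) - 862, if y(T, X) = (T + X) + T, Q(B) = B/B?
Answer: -807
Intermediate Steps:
Q(B) = 1
y(T, X) = X + 2*T
Q(-39)*y(33, (-4 - 7) + 0) - 862 = 1*(((-4 - 7) + 0) + 2*33) - 862 = 1*((-11 + 0) + 66) - 862 = 1*(-11 + 66) - 862 = 1*55 - 862 = 55 - 862 = -807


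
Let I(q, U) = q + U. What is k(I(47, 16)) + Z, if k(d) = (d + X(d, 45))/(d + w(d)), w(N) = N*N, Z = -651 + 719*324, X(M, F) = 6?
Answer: 312217943/1344 ≈ 2.3231e+5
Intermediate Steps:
I(q, U) = U + q
Z = 232305 (Z = -651 + 232956 = 232305)
w(N) = N²
k(d) = (6 + d)/(d + d²) (k(d) = (d + 6)/(d + d²) = (6 + d)/(d + d²))
k(I(47, 16)) + Z = (6 + (16 + 47))/((16 + 47)*(1 + (16 + 47))) + 232305 = (6 + 63)/(63*(1 + 63)) + 232305 = (1/63)*69/64 + 232305 = (1/63)*(1/64)*69 + 232305 = 23/1344 + 232305 = 312217943/1344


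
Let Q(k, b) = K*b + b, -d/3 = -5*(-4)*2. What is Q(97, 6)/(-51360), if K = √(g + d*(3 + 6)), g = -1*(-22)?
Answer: -1/8560 - 23*I*√2/8560 ≈ -0.00011682 - 0.0037999*I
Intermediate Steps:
d = -120 (d = -3*(-5*(-4))*2 = -60*2 = -3*40 = -120)
g = 22
K = 23*I*√2 (K = √(22 - 120*(3 + 6)) = √(22 - 120*9) = √(22 - 1080) = √(-1058) = 23*I*√2 ≈ 32.527*I)
Q(k, b) = b + 23*I*b*√2 (Q(k, b) = (23*I*√2)*b + b = 23*I*b*√2 + b = b + 23*I*b*√2)
Q(97, 6)/(-51360) = (6*(1 + 23*I*√2))/(-51360) = (6 + 138*I*√2)*(-1/51360) = -1/8560 - 23*I*√2/8560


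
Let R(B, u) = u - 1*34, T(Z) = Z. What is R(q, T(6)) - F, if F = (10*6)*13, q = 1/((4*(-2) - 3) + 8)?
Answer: -808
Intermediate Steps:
q = -1/3 (q = 1/((-8 - 3) + 8) = 1/(-11 + 8) = 1/(-3) = -1/3 ≈ -0.33333)
R(B, u) = -34 + u (R(B, u) = u - 34 = -34 + u)
F = 780 (F = 60*13 = 780)
R(q, T(6)) - F = (-34 + 6) - 1*780 = -28 - 780 = -808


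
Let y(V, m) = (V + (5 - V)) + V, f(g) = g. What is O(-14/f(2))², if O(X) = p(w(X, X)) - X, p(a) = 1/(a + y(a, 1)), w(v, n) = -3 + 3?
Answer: 1296/25 ≈ 51.840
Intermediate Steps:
w(v, n) = 0
y(V, m) = 5 + V
p(a) = 1/(5 + 2*a) (p(a) = 1/(a + (5 + a)) = 1/(5 + 2*a))
O(X) = ⅕ - X (O(X) = 1/(5 + 2*0) - X = 1/(5 + 0) - X = 1/5 - X = ⅕ - X)
O(-14/f(2))² = (⅕ - (-14)/2)² = (⅕ - 1*(-7))² = (⅕ + 7)² = (36/5)² = 1296/25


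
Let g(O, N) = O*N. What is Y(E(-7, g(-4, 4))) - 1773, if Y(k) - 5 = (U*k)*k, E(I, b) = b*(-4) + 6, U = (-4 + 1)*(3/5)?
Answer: -10588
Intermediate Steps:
U = -9/5 ≈ -1.8000
g(O, N) = N*O
E(I, b) = 6 - 4*b (E(I, b) = -4*b + 6 = 6 - 4*b)
Y(k) = 5 - 9*k**2/5 (Y(k) = 5 + (-9*k/5)*k = 5 - 9*k**2/5)
Y(E(-7, g(-4, 4))) - 1773 = (5 - 9*(6 - 16*(-4))**2/5) - 1773 = (5 - 9*(6 - 4*(-16))**2/5) - 1773 = (5 - 9*(6 + 64)**2/5) - 1773 = (5 - 9/5*70**2) - 1773 = (5 - 9/5*4900) - 1773 = (5 - 8820) - 1773 = -8815 - 1773 = -10588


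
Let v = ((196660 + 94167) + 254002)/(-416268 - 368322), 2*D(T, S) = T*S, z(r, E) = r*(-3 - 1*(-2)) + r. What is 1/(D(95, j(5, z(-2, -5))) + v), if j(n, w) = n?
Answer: 392295/92897648 ≈ 0.0042229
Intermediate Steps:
z(r, E) = 0 (z(r, E) = r*(-3 + 2) + r = r*(-1) + r = -r + r = 0)
D(T, S) = S*T/2 (D(T, S) = (T*S)/2 = (S*T)/2 = S*T/2)
v = -544829/784590 (v = (290827 + 254002)/(-784590) = 544829*(-1/784590) = -544829/784590 ≈ -0.69441)
1/(D(95, j(5, z(-2, -5))) + v) = 1/((1/2)*5*95 - 544829/784590) = 1/(475/2 - 544829/784590) = 1/(92897648/392295) = 392295/92897648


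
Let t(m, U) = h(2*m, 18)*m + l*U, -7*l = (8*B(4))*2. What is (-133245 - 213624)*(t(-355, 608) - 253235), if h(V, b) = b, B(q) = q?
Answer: 643888415403/7 ≈ 9.1984e+10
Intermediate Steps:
l = -64/7 (l = -8*4*2/7 = -32*2/7 = -⅐*64 = -64/7 ≈ -9.1429)
t(m, U) = 18*m - 64*U/7
(-133245 - 213624)*(t(-355, 608) - 253235) = (-133245 - 213624)*((18*(-355) - 64/7*608) - 253235) = -346869*((-6390 - 38912/7) - 253235) = -346869*(-83642/7 - 253235) = -346869*(-1856287/7) = 643888415403/7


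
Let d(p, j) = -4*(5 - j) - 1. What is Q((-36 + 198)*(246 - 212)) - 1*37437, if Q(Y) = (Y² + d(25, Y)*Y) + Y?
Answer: 151542723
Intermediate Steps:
d(p, j) = -21 + 4*j (d(p, j) = (-20 + 4*j) - 1 = -21 + 4*j)
Q(Y) = Y + Y² + Y*(-21 + 4*Y) (Q(Y) = (Y² + (-21 + 4*Y)*Y) + Y = (Y² + Y*(-21 + 4*Y)) + Y = Y + Y² + Y*(-21 + 4*Y))
Q((-36 + 198)*(246 - 212)) - 1*37437 = 5*((-36 + 198)*(246 - 212))*(-4 + (-36 + 198)*(246 - 212)) - 1*37437 = 5*(162*34)*(-4 + 162*34) - 37437 = 5*5508*(-4 + 5508) - 37437 = 5*5508*5504 - 37437 = 151580160 - 37437 = 151542723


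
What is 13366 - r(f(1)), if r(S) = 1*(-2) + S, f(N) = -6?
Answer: 13374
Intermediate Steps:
r(S) = -2 + S
13366 - r(f(1)) = 13366 - (-2 - 6) = 13366 - 1*(-8) = 13366 + 8 = 13374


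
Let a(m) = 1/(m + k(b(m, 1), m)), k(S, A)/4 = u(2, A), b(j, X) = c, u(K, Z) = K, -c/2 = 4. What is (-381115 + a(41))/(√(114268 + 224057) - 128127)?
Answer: 398787471753/134065550066 + 15562195*√13533/134065550066 ≈ 2.9881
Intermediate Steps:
c = -8 (c = -2*4 = -8)
b(j, X) = -8
k(S, A) = 8 (k(S, A) = 4*2 = 8)
a(m) = 1/(8 + m) (a(m) = 1/(m + 8) = 1/(8 + m))
(-381115 + a(41))/(√(114268 + 224057) - 128127) = (-381115 + 1/(8 + 41))/(√(114268 + 224057) - 128127) = (-381115 + 1/49)/(√338325 - 128127) = (-381115 + 1/49)/(5*√13533 - 128127) = -18674634/(49*(-128127 + 5*√13533))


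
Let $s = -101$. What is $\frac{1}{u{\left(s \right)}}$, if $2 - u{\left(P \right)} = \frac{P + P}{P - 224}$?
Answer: $\frac{325}{448} \approx 0.72545$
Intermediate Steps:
$u{\left(P \right)} = 2 - \frac{2 P}{-224 + P}$ ($u{\left(P \right)} = 2 - \frac{P + P}{P - 224} = 2 - \frac{2 P}{-224 + P}$)
$\frac{1}{u{\left(s \right)}} = \frac{1}{\left(-448\right) \frac{1}{-224 - 101}} = \frac{1}{\left(-448\right) \frac{1}{-325}} = \frac{1}{\left(-448\right) \left(- \frac{1}{325}\right)} = \frac{1}{\frac{448}{325}} = \frac{325}{448}$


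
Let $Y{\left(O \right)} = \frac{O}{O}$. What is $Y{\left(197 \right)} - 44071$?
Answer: $-44070$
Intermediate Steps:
$Y{\left(O \right)} = 1$
$Y{\left(197 \right)} - 44071 = 1 - 44071 = -44070$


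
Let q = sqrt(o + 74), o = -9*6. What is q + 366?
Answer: 366 + 2*sqrt(5) ≈ 370.47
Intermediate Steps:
o = -54
q = 2*sqrt(5) (q = sqrt(-54 + 74) = sqrt(20) = 2*sqrt(5) ≈ 4.4721)
q + 366 = 2*sqrt(5) + 366 = 366 + 2*sqrt(5)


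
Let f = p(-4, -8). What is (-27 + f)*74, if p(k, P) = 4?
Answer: -1702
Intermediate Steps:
f = 4
(-27 + f)*74 = (-27 + 4)*74 = -23*74 = -1702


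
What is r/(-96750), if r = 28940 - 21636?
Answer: -3652/48375 ≈ -0.075494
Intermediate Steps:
r = 7304
r/(-96750) = 7304/(-96750) = 7304*(-1/96750) = -3652/48375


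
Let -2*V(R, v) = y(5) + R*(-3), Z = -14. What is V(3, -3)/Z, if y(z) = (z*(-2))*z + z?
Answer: -27/14 ≈ -1.9286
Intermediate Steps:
y(z) = z - 2*z² (y(z) = (-2*z)*z + z = -2*z² + z = z - 2*z²)
V(R, v) = 45/2 + 3*R/2 (V(R, v) = -(5*(1 - 2*5) + R*(-3))/2 = -(5*(1 - 10) - 3*R)/2 = -(5*(-9) - 3*R)/2 = -(-45 - 3*R)/2 = 45/2 + 3*R/2)
V(3, -3)/Z = (45/2 + (3/2)*3)/(-14) = -(45/2 + 9/2)/14 = -1/14*27 = -27/14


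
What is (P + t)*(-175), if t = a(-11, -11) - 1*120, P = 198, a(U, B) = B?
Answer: -11725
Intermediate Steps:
t = -131 (t = -11 - 1*120 = -11 - 120 = -131)
(P + t)*(-175) = (198 - 131)*(-175) = 67*(-175) = -11725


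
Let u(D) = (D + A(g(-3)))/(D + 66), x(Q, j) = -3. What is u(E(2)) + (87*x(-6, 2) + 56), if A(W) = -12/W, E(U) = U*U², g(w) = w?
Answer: -7579/37 ≈ -204.84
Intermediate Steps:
E(U) = U³
u(D) = (4 + D)/(66 + D) (u(D) = (D - 12/(-3))/(D + 66) = (D - 12*(-⅓))/(66 + D) = (D + 4)/(66 + D) = (4 + D)/(66 + D))
u(E(2)) + (87*x(-6, 2) + 56) = (4 + 2³)/(66 + 2³) + (87*(-3) + 56) = (4 + 8)/(66 + 8) + (-261 + 56) = 12/74 - 205 = (1/74)*12 - 205 = 6/37 - 205 = -7579/37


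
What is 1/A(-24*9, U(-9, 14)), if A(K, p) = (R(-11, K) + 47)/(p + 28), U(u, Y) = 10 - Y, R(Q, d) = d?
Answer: -24/169 ≈ -0.14201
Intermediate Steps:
A(K, p) = (47 + K)/(28 + p) (A(K, p) = (K + 47)/(p + 28) = (47 + K)/(28 + p))
1/A(-24*9, U(-9, 14)) = 1/((47 - 24*9)/(28 + (10 - 1*14))) = 1/((47 - 216)/(28 + (10 - 14))) = 1/(-169/(28 - 4)) = 1/(-169/24) = -24/169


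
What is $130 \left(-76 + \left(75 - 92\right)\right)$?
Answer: $-12090$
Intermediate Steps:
$130 \left(-76 + \left(75 - 92\right)\right) = 130 \left(-76 - 17\right) = 130 \left(-93\right) = -12090$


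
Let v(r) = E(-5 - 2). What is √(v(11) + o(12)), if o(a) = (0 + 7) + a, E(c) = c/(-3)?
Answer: 8*√3/3 ≈ 4.6188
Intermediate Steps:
E(c) = -c/3 (E(c) = c*(-⅓) = -c/3)
v(r) = 7/3 (v(r) = -(-5 - 2)/3 = -⅓*(-7) = 7/3)
o(a) = 7 + a
√(v(11) + o(12)) = √(7/3 + (7 + 12)) = √(7/3 + 19) = √(64/3) = 8*√3/3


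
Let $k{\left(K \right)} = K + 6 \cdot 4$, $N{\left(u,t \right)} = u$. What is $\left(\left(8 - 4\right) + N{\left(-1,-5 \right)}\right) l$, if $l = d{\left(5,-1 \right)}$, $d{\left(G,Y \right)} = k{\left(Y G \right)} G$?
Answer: $285$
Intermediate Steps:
$k{\left(K \right)} = 24 + K$ ($k{\left(K \right)} = K + 24 = 24 + K$)
$d{\left(G,Y \right)} = G \left(24 + G Y\right)$ ($d{\left(G,Y \right)} = \left(24 + Y G\right) G = \left(24 + G Y\right) G = G \left(24 + G Y\right)$)
$l = 95$ ($l = 5 \left(24 + 5 \left(-1\right)\right) = 5 \left(24 - 5\right) = 5 \cdot 19 = 95$)
$\left(\left(8 - 4\right) + N{\left(-1,-5 \right)}\right) l = \left(\left(8 - 4\right) - 1\right) 95 = \left(4 - 1\right) 95 = 3 \cdot 95 = 285$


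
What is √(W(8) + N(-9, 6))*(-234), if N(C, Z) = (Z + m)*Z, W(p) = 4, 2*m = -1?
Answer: -234*√37 ≈ -1423.4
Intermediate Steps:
m = -½ (m = (½)*(-1) = -½ ≈ -0.50000)
N(C, Z) = Z*(-½ + Z) (N(C, Z) = (Z - ½)*Z = (-½ + Z)*Z = Z*(-½ + Z))
√(W(8) + N(-9, 6))*(-234) = √(4 + 6*(-½ + 6))*(-234) = √(4 + 6*(11/2))*(-234) = √(4 + 33)*(-234) = √37*(-234) = -234*√37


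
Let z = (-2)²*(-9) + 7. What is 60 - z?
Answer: 89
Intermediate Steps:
z = -29 (z = 4*(-9) + 7 = -36 + 7 = -29)
60 - z = 60 - 1*(-29) = 60 + 29 = 89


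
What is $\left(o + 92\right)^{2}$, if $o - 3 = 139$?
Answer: $54756$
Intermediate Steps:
$o = 142$ ($o = 3 + 139 = 142$)
$\left(o + 92\right)^{2} = \left(142 + 92\right)^{2} = 234^{2} = 54756$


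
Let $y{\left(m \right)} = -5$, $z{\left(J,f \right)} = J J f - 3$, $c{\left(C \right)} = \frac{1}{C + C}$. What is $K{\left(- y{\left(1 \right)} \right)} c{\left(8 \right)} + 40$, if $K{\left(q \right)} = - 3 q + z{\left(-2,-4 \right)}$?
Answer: $\frac{303}{8} \approx 37.875$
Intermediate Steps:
$c{\left(C \right)} = \frac{1}{2 C}$
$z{\left(J,f \right)} = -3 + f J^{2}$ ($z{\left(J,f \right)} = J^{2} f - 3 = f J^{2} - 3 = -3 + f J^{2}$)
$K{\left(q \right)} = -19 - 3 q$ ($K{\left(q \right)} = - 3 q - \left(3 + 4 \left(-2\right)^{2}\right) = - 3 q - 19 = -19 - 3 q$)
$K{\left(- y{\left(1 \right)} \right)} c{\left(8 \right)} + 40 = \left(-19 - 3 \left(\left(-1\right) \left(-5\right)\right)\right) \frac{1}{2 \cdot 8} + 40 = \left(-19 - 15\right) \frac{1}{2} \cdot \frac{1}{8} + 40 = \left(-19 - 15\right) \frac{1}{16} + 40 = \left(-34\right) \frac{1}{16} + 40 = - \frac{17}{8} + 40 = \frac{303}{8}$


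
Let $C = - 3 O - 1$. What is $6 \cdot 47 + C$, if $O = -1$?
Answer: $284$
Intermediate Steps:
$C = 2$ ($C = \left(-3\right) \left(-1\right) - 1 = 3 - 1 = 2$)
$6 \cdot 47 + C = 6 \cdot 47 + 2 = 282 + 2 = 284$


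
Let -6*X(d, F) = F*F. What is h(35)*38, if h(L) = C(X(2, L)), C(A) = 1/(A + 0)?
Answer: -228/1225 ≈ -0.18612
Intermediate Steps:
X(d, F) = -F²/6 (X(d, F) = -F*F/6 = -F²/6)
C(A) = 1/A
h(L) = -6/L² (h(L) = 1/(-L²/6) = -6/L²)
h(35)*38 = -6/35²*38 = -6*1/1225*38 = -6/1225*38 = -228/1225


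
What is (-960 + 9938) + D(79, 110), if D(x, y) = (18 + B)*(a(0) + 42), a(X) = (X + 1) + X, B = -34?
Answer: 8290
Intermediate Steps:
a(X) = 1 + 2*X (a(X) = (1 + X) + X = 1 + 2*X)
D(x, y) = -688 (D(x, y) = (18 - 34)*((1 + 2*0) + 42) = -16*((1 + 0) + 42) = -16*(1 + 42) = -16*43 = -688)
(-960 + 9938) + D(79, 110) = (-960 + 9938) - 688 = 8978 - 688 = 8290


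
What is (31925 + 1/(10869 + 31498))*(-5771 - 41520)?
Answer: -63964221216516/42367 ≈ -1.5098e+9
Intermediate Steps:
(31925 + 1/(10869 + 31498))*(-5771 - 41520) = (31925 + 1/42367)*(-47291) = (1352566476/42367)*(-47291) = -63964221216516/42367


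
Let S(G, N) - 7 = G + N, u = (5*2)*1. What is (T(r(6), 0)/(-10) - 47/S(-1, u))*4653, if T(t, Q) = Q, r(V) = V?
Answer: -218691/16 ≈ -13668.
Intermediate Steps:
u = 10 (u = 10*1 = 10)
S(G, N) = 7 + G + N (S(G, N) = 7 + (G + N) = 7 + G + N)
(T(r(6), 0)/(-10) - 47/S(-1, u))*4653 = (0/(-10) - 47/(7 - 1 + 10))*4653 = (0*(-⅒) - 47/16)*4653 = (0 - 47*1/16)*4653 = (0 - 47/16)*4653 = -47/16*4653 = -218691/16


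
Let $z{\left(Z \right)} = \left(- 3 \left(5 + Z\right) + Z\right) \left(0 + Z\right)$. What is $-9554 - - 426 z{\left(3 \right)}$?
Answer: $-36392$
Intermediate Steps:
$z{\left(Z \right)} = Z \left(-15 - 2 Z\right)$ ($z{\left(Z \right)} = \left(\left(-15 - 3 Z\right) + Z\right) Z = \left(-15 - 2 Z\right) Z = Z \left(-15 - 2 Z\right)$)
$-9554 - - 426 z{\left(3 \right)} = -9554 - - 426 \left(\left(-1\right) 3 \left(15 + 2 \cdot 3\right)\right) = -9554 - - 426 \left(\left(-1\right) 3 \left(15 + 6\right)\right) = -9554 - - 426 \left(\left(-1\right) 3 \cdot 21\right) = -9554 - \left(-426\right) \left(-63\right) = -9554 - 26838 = -36392$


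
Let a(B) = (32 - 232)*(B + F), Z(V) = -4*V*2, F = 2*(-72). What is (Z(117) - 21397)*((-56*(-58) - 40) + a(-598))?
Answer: -3385861464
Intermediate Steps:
F = -144
Z(V) = -8*V
a(B) = 28800 - 200*B (a(B) = (32 - 232)*(B - 144) = -200*(-144 + B) = 28800 - 200*B)
(Z(117) - 21397)*((-56*(-58) - 40) + a(-598)) = (-8*117 - 21397)*((-56*(-58) - 40) + (28800 - 200*(-598))) = (-936 - 21397)*((3248 - 40) + (28800 + 119600)) = -22333*(3208 + 148400) = -22333*151608 = -3385861464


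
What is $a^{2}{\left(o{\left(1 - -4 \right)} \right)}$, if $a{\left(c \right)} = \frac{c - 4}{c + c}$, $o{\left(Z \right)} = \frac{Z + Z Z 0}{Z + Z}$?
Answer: $\frac{49}{4} \approx 12.25$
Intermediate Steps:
$o{\left(Z \right)} = \frac{1}{2}$ ($o{\left(Z \right)} = \frac{Z + Z^{2} \cdot 0}{2 Z} = \left(Z + 0\right) \frac{1}{2 Z} = Z \frac{1}{2 Z} = \frac{1}{2}$)
$a{\left(c \right)} = \frac{-4 + c}{2 c}$
$a^{2}{\left(o{\left(1 - -4 \right)} \right)} = \left(\frac{\frac{1}{\frac{1}{2}} \left(-4 + \frac{1}{2}\right)}{2}\right)^{2} = \left(\frac{1}{2} \cdot 2 \left(- \frac{7}{2}\right)\right)^{2} = \left(- \frac{7}{2}\right)^{2} = \frac{49}{4}$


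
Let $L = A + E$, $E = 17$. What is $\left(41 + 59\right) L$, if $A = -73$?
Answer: $-5600$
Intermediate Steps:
$L = -56$ ($L = -73 + 17 = -56$)
$\left(41 + 59\right) L = \left(41 + 59\right) \left(-56\right) = 100 \left(-56\right) = -5600$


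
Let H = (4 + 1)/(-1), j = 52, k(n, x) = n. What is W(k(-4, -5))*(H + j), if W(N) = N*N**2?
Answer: -3008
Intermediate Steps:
W(N) = N**3
H = -5 (H = 5*(-1) = -5)
W(k(-4, -5))*(H + j) = (-4)**3*(-5 + 52) = -64*47 = -3008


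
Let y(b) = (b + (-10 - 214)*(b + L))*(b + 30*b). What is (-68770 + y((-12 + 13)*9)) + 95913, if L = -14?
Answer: 342134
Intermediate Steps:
y(b) = 31*b*(3136 - 223*b) (y(b) = (b + (-10 - 214)*(b - 14))*(b + 30*b) = (b - 224*(-14 + b))*(31*b) = (b + (3136 - 224*b))*(31*b) = (3136 - 223*b)*(31*b) = 31*b*(3136 - 223*b))
(-68770 + y((-12 + 13)*9)) + 95913 = (-68770 + 31*((-12 + 13)*9)*(3136 - 223*(-12 + 13)*9)) + 95913 = (-68770 + 31*(1*9)*(3136 - 223*9)) + 95913 = (-68770 + 31*9*(3136 - 223*9)) + 95913 = (-68770 + 31*9*(3136 - 2007)) + 95913 = (-68770 + 31*9*1129) + 95913 = (-68770 + 314991) + 95913 = 246221 + 95913 = 342134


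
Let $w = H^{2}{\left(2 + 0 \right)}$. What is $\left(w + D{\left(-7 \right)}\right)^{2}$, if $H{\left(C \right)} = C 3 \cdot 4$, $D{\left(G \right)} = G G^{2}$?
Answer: $54289$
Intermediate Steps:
$D{\left(G \right)} = G^{3}$
$H{\left(C \right)} = 12 C$ ($H{\left(C \right)} = 3 C 4 = 12 C$)
$w = 576$ ($w = \left(12 \left(2 + 0\right)\right)^{2} = \left(12 \cdot 2\right)^{2} = 24^{2} = 576$)
$\left(w + D{\left(-7 \right)}\right)^{2} = \left(576 + \left(-7\right)^{3}\right)^{2} = \left(576 - 343\right)^{2} = 233^{2} = 54289$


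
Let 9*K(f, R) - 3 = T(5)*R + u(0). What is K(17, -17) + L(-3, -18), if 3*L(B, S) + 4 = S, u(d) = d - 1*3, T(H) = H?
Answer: -151/9 ≈ -16.778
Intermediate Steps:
u(d) = -3 + d (u(d) = d - 3 = -3 + d)
L(B, S) = -4/3 + S/3
K(f, R) = 5*R/9 (K(f, R) = 1/3 + (5*R + (-3 + 0))/9 = 1/3 + (5*R - 3)/9 = 1/3 + (-3 + 5*R)/9 = 1/3 + (-1/3 + 5*R/9) = 5*R/9)
K(17, -17) + L(-3, -18) = (5/9)*(-17) + (-4/3 + (1/3)*(-18)) = -85/9 + (-4/3 - 6) = -85/9 - 22/3 = -151/9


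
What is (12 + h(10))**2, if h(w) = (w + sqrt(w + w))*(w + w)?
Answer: 52944 + 16960*sqrt(5) ≈ 90868.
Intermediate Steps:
h(w) = 2*w*(w + sqrt(2)*sqrt(w)) (h(w) = (w + sqrt(2*w))*(2*w) = (w + sqrt(2)*sqrt(w))*(2*w) = 2*w*(w + sqrt(2)*sqrt(w)))
(12 + h(10))**2 = (12 + (2*10**2 + 2*sqrt(2)*10**(3/2)))**2 = (12 + (2*100 + 2*sqrt(2)*(10*sqrt(10))))**2 = (12 + (200 + 40*sqrt(5)))**2 = (212 + 40*sqrt(5))**2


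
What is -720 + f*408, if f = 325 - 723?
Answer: -163104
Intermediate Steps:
f = -398
-720 + f*408 = -720 - 398*408 = -720 - 162384 = -163104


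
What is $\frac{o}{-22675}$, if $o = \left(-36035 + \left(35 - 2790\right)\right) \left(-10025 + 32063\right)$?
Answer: $\frac{170970804}{4535} \approx 37700.0$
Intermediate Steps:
$o = -854854020$ ($o = \left(-36035 + \left(35 - 2790\right)\right) 22038 = \left(-36035 - 2755\right) 22038 = \left(-38790\right) 22038 = -854854020$)
$\frac{o}{-22675} = - \frac{854854020}{-22675} = \left(-854854020\right) \left(- \frac{1}{22675}\right) = \frac{170970804}{4535}$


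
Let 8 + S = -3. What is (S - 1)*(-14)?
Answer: 168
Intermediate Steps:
S = -11 (S = -8 - 3 = -11)
(S - 1)*(-14) = (-11 - 1)*(-14) = -12*(-14) = 168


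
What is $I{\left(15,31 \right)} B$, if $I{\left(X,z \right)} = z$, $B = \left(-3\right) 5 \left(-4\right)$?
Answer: $1860$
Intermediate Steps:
$B = 60$ ($B = \left(-15\right) \left(-4\right) = 60$)
$I{\left(15,31 \right)} B = 31 \cdot 60 = 1860$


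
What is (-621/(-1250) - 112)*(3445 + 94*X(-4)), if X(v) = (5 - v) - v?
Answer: -650481793/1250 ≈ -5.2039e+5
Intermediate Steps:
X(v) = 5 - 2*v
(-621/(-1250) - 112)*(3445 + 94*X(-4)) = (-621/(-1250) - 112)*(3445 + 94*(5 - 2*(-4))) = (-621*(-1/1250) - 112)*(3445 + 94*(5 + 8)) = (621/1250 - 112)*(3445 + 94*13) = -139379*(3445 + 1222)/1250 = -139379/1250*4667 = -650481793/1250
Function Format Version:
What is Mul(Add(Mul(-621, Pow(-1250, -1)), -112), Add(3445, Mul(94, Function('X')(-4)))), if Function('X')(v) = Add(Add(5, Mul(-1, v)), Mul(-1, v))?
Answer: Rational(-650481793, 1250) ≈ -5.2039e+5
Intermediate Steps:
Function('X')(v) = Add(5, Mul(-2, v))
Mul(Add(Mul(-621, Pow(-1250, -1)), -112), Add(3445, Mul(94, Function('X')(-4)))) = Mul(Add(Mul(-621, Pow(-1250, -1)), -112), Add(3445, Mul(94, Add(5, Mul(-2, -4))))) = Mul(Add(Mul(-621, Rational(-1, 1250)), -112), Add(3445, Mul(94, Add(5, 8)))) = Mul(Add(Rational(621, 1250), -112), Add(3445, Mul(94, 13))) = Mul(Rational(-139379, 1250), Add(3445, 1222)) = Mul(Rational(-139379, 1250), 4667) = Rational(-650481793, 1250)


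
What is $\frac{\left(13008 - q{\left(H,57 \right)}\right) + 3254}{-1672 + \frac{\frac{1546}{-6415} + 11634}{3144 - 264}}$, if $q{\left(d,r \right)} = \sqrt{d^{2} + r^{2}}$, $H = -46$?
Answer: $- \frac{75110925600}{7703975959} + \frac{4618800 \sqrt{5365}}{7703975959} \approx -9.7057$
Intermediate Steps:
$\frac{\left(13008 - q{\left(H,57 \right)}\right) + 3254}{-1672 + \frac{\frac{1546}{-6415} + 11634}{3144 - 264}} = \frac{\left(13008 - \sqrt{\left(-46\right)^{2} + 57^{2}}\right) + 3254}{-1672 + \frac{\frac{1546}{-6415} + 11634}{3144 - 264}} = \frac{\left(13008 - \sqrt{2116 + 3249}\right) + 3254}{-1672 + \frac{1546 \left(- \frac{1}{6415}\right) + 11634}{2880}} = \frac{\left(13008 - \sqrt{5365}\right) + 3254}{-1672 + \left(- \frac{1546}{6415} + 11634\right) \frac{1}{2880}} = \frac{16262 - \sqrt{5365}}{-1672 + \frac{74630564}{6415} \cdot \frac{1}{2880}} = \frac{16262 - \sqrt{5365}}{-1672 + \frac{18657641}{4618800}} = \frac{16262 - \sqrt{5365}}{- \frac{7703975959}{4618800}} = \left(16262 - \sqrt{5365}\right) \left(- \frac{4618800}{7703975959}\right) = - \frac{75110925600}{7703975959} + \frac{4618800 \sqrt{5365}}{7703975959}$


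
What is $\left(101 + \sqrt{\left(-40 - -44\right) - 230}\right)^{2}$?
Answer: $\left(101 + i \sqrt{226}\right)^{2} \approx 9975.0 + 3036.7 i$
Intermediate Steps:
$\left(101 + \sqrt{\left(-40 - -44\right) - 230}\right)^{2} = \left(101 + \sqrt{\left(-40 + 44\right) - 230}\right)^{2} = \left(101 + \sqrt{4 - 230}\right)^{2} = \left(101 + \sqrt{-226}\right)^{2} = \left(101 + i \sqrt{226}\right)^{2}$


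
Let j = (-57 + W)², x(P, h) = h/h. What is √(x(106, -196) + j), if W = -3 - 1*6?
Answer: √4357 ≈ 66.008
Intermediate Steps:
W = -9 (W = -3 - 6 = -9)
x(P, h) = 1
j = 4356 (j = (-57 - 9)² = (-66)² = 4356)
√(x(106, -196) + j) = √(1 + 4356) = √4357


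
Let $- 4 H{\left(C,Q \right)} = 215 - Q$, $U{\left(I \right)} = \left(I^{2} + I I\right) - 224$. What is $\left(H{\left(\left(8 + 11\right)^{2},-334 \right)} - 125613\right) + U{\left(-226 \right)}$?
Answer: $- \frac{95289}{4} \approx -23822.0$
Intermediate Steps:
$U{\left(I \right)} = -224 + 2 I^{2}$ ($U{\left(I \right)} = \left(I^{2} + I^{2}\right) - 224 = 2 I^{2} - 224 = -224 + 2 I^{2}$)
$H{\left(C,Q \right)} = - \frac{215}{4} + \frac{Q}{4}$ ($H{\left(C,Q \right)} = - \frac{215 - Q}{4} = - \frac{215}{4} + \frac{Q}{4}$)
$\left(H{\left(\left(8 + 11\right)^{2},-334 \right)} - 125613\right) + U{\left(-226 \right)} = \left(\left(- \frac{215}{4} + \frac{1}{4} \left(-334\right)\right) - 125613\right) - \left(224 - 2 \left(-226\right)^{2}\right) = \left(\left(- \frac{215}{4} - \frac{167}{2}\right) - 125613\right) + \left(-224 + 2 \cdot 51076\right) = \left(- \frac{549}{4} - 125613\right) + \left(-224 + 102152\right) = - \frac{503001}{4} + 101928 = - \frac{95289}{4}$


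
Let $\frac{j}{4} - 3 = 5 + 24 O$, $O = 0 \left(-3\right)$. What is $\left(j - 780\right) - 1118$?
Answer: $-1866$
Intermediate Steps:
$O = 0$
$j = 32$ ($j = 12 + 4 \left(5 + 24 \cdot 0\right) = 12 + 4 \left(5 + 0\right) = 12 + 4 \cdot 5 = 12 + 20 = 32$)
$\left(j - 780\right) - 1118 = \left(32 - 780\right) - 1118 = -748 - 1118 = -1866$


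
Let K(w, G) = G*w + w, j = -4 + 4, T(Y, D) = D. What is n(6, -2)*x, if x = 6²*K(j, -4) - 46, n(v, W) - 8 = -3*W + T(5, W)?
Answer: -552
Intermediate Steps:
n(v, W) = 8 - 2*W (n(v, W) = 8 + (-3*W + W) = 8 - 2*W)
j = 0
K(w, G) = w + G*w
x = -46 (x = 6²*(0*(1 - 4)) - 46 = 36*(0*(-3)) - 46 = 36*0 - 46 = 0 - 46 = -46)
n(6, -2)*x = (8 - 2*(-2))*(-46) = (8 + 4)*(-46) = 12*(-46) = -552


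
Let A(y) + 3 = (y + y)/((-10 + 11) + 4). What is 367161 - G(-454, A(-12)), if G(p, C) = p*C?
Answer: 1818099/5 ≈ 3.6362e+5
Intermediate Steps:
A(y) = -3 + 2*y/5 (A(y) = -3 + (y + y)/((-10 + 11) + 4) = -3 + (2*y)/(1 + 4) = -3 + (2*y)/5 = -3 + (2*y)*(⅕) = -3 + 2*y/5)
G(p, C) = C*p
367161 - G(-454, A(-12)) = 367161 - (-3 + (⅖)*(-12))*(-454) = 367161 - (-3 - 24/5)*(-454) = 367161 - (-39)*(-454)/5 = 367161 - 1*17706/5 = 367161 - 17706/5 = 1818099/5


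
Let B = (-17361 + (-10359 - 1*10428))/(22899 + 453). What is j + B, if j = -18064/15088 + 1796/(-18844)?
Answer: -3613828409/1235007494 ≈ -2.9262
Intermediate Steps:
B = -3179/1946 (B = (-17361 + (-10359 - 10428))/23352 = (-17361 - 20787)*(1/23352) = -38148*1/23352 = -3179/1946 ≈ -1.6336)
j = -5742126/4442473 (j = -18064*1/15088 + 1796*(-1/18844) = -1129/943 - 449/4711 = -5742126/4442473 ≈ -1.2926)
j + B = -5742126/4442473 - 3179/1946 = -3613828409/1235007494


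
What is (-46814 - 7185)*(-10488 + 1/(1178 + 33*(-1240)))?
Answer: 22507544423903/39742 ≈ 5.6634e+8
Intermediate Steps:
(-46814 - 7185)*(-10488 + 1/(1178 + 33*(-1240))) = -53999*(-10488 + 1/(1178 - 40920)) = -53999*(-10488 + 1/(-39742)) = -53999*(-10488 - 1/39742) = -53999*(-416814097/39742) = 22507544423903/39742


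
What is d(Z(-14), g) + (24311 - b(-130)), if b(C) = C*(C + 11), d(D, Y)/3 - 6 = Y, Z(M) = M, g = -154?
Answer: 8397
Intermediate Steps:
d(D, Y) = 18 + 3*Y
b(C) = C*(11 + C)
d(Z(-14), g) + (24311 - b(-130)) = (18 + 3*(-154)) + (24311 - (-130)*(11 - 130)) = (18 - 462) + (24311 - (-130)*(-119)) = -444 + (24311 - 1*15470) = -444 + (24311 - 15470) = -444 + 8841 = 8397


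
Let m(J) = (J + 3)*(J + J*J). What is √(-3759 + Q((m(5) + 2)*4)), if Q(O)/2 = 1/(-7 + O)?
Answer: I*√3612397/31 ≈ 61.311*I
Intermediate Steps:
m(J) = (3 + J)*(J + J²)
Q(O) = 2/(-7 + O)
√(-3759 + Q((m(5) + 2)*4)) = √(-3759 + 2/(-7 + (5*(3 + 5² + 4*5) + 2)*4)) = √(-3759 + 2/(-7 + (5*(3 + 25 + 20) + 2)*4)) = √(-3759 + 2/(-7 + (5*48 + 2)*4)) = √(-3759 + 2/(-7 + (240 + 2)*4)) = √(-3759 + 2/(-7 + 242*4)) = √(-3759 + 2/(-7 + 968)) = √(-3759 + 2/961) = √(-3612397/961) = I*√3612397/31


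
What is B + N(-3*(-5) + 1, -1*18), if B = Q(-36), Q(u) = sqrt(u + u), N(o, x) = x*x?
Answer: 324 + 6*I*sqrt(2) ≈ 324.0 + 8.4853*I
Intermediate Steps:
N(o, x) = x**2
Q(u) = sqrt(2)*sqrt(u) (Q(u) = sqrt(2*u) = sqrt(2)*sqrt(u))
B = 6*I*sqrt(2) (B = sqrt(2)*sqrt(-36) = sqrt(2)*(6*I) = 6*I*sqrt(2) ≈ 8.4853*I)
B + N(-3*(-5) + 1, -1*18) = 6*I*sqrt(2) + (-1*18)**2 = 6*I*sqrt(2) + (-18)**2 = 6*I*sqrt(2) + 324 = 324 + 6*I*sqrt(2)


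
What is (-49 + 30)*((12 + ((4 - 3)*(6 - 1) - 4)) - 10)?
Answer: -57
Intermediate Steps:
(-49 + 30)*((12 + ((4 - 3)*(6 - 1) - 4)) - 10) = -19*((12 + (1*5 - 4)) - 10) = -19*((12 + (5 - 4)) - 10) = -19*((12 + 1) - 10) = -19*(13 - 10) = -19*3 = -57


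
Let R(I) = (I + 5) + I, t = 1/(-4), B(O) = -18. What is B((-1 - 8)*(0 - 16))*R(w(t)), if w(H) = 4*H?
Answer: -54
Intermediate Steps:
t = -¼ ≈ -0.25000
R(I) = 5 + 2*I (R(I) = (5 + I) + I = 5 + 2*I)
B((-1 - 8)*(0 - 16))*R(w(t)) = -18*(5 + 2*(4*(-¼))) = -18*(5 + 2*(-1)) = -18*(5 - 2) = -18*3 = -54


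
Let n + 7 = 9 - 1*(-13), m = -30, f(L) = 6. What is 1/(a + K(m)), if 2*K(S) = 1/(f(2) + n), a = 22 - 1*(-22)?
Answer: 42/1849 ≈ 0.022715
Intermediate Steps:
a = 44 (a = 22 + 22 = 44)
n = 15 (n = -7 + (9 - 1*(-13)) = -7 + (9 + 13) = -7 + 22 = 15)
K(S) = 1/42 (K(S) = 1/(2*(6 + 15)) = (½)/21 = (½)*(1/21) = 1/42)
1/(a + K(m)) = 1/(44 + 1/42) = 1/(1849/42) = 42/1849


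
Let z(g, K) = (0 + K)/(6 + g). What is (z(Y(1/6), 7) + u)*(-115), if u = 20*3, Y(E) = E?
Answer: -260130/37 ≈ -7030.5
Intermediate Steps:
z(g, K) = K/(6 + g)
u = 60
(z(Y(1/6), 7) + u)*(-115) = (7/(6 + 1/6) + 60)*(-115) = (7/(6 + ⅙) + 60)*(-115) = (7/(37/6) + 60)*(-115) = (7*(6/37) + 60)*(-115) = (42/37 + 60)*(-115) = (2262/37)*(-115) = -260130/37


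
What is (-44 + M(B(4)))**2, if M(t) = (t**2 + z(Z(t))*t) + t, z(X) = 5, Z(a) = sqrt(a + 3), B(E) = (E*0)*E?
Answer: 1936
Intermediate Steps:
B(E) = 0 (B(E) = 0*E = 0)
Z(a) = sqrt(3 + a)
M(t) = t**2 + 6*t (M(t) = (t**2 + 5*t) + t = t**2 + 6*t)
(-44 + M(B(4)))**2 = (-44 + 0*(6 + 0))**2 = (-44 + 0*6)**2 = (-44 + 0)**2 = (-44)**2 = 1936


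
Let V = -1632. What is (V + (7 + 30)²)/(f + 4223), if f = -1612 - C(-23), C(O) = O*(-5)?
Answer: -263/2496 ≈ -0.10537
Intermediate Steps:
C(O) = -5*O
f = -1727 (f = -1612 - (-5)*(-23) = -1612 - 1*115 = -1612 - 115 = -1727)
(V + (7 + 30)²)/(f + 4223) = (-1632 + (7 + 30)²)/(-1727 + 4223) = (-1632 + 37²)/2496 = (-1632 + 1369)*(1/2496) = -263*1/2496 = -263/2496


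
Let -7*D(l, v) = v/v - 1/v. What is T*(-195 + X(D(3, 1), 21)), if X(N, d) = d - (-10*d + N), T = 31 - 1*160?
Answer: -4644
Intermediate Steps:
D(l, v) = -⅐ + 1/(7*v) (D(l, v) = -(v/v - 1/v)/7 = -(1 - 1/v)/7 = -⅐ + 1/(7*v))
T = -129 (T = 31 - 160 = -129)
X(N, d) = -N + 11*d (X(N, d) = d - (N - 10*d) = d + (-N + 10*d) = -N + 11*d)
T*(-195 + X(D(3, 1), 21)) = -129*(-195 + (-(1 - 1*1)/(7*1) + 11*21)) = -129*(-195 + (-(1 - 1)/7 + 231)) = -129*(-195 + (-0/7 + 231)) = -129*(-195 + (-1*0 + 231)) = -129*(-195 + (0 + 231)) = -129*(-195 + 231) = -129*36 = -4644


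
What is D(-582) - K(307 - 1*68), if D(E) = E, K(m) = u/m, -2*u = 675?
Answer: -277521/478 ≈ -580.59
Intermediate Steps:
u = -675/2 (u = -½*675 = -675/2 ≈ -337.50)
K(m) = -675/(2*m)
D(-582) - K(307 - 1*68) = -582 - (-675)/(2*(307 - 1*68)) = -582 - (-675)/(2*(307 - 68)) = -582 - (-675)/(2*239) = -582 - 1*(-675/478) = -582 + 675/478 = -277521/478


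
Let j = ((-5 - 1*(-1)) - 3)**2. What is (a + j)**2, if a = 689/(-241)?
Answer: 123654400/58081 ≈ 2129.0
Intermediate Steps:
a = -689/241 (a = 689*(-1/241) = -689/241 ≈ -2.8589)
j = 49 (j = ((-5 + 1) - 3)**2 = (-4 - 3)**2 = (-7)**2 = 49)
(a + j)**2 = (-689/241 + 49)**2 = (11120/241)**2 = 123654400/58081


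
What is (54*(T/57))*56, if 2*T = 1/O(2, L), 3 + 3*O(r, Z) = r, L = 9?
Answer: -1512/19 ≈ -79.579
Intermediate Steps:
O(r, Z) = -1 + r/3
T = -3/2 (T = 1/(2*(-1 + (⅓)*2)) = 1/(2*(-1 + ⅔)) = 1/(2*(-⅓)) = (½)*(-3) = -3/2 ≈ -1.5000)
(54*(T/57))*56 = (54*(-3/2/57))*56 = (54*(-3/2*1/57))*56 = (54*(-1/38))*56 = -27/19*56 = -1512/19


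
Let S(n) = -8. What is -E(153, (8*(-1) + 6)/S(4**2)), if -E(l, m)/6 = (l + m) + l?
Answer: 3675/2 ≈ 1837.5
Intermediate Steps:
E(l, m) = -12*l - 6*m (E(l, m) = -6*((l + m) + l) = -6*(m + 2*l) = -12*l - 6*m)
-E(153, (8*(-1) + 6)/S(4**2)) = -(-12*153 - 6*(8*(-1) + 6)/(-8)) = -(-1836 - 6*(-8 + 6)*(-1)/8) = -(-1836 - (-12)*(-1)/8) = -(-1836 - 6*1/4) = -(-1836 - 3/2) = -1*(-3675/2) = 3675/2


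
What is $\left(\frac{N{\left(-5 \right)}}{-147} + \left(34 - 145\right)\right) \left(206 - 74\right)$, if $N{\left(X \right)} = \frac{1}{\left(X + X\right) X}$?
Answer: $- \frac{17948722}{1225} \approx -14652.0$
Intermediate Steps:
$N{\left(X \right)} = \frac{1}{2 X^{2}}$ ($N{\left(X \right)} = \frac{1}{2 X X} = \frac{\frac{1}{2} \frac{1}{X}}{X} = \frac{1}{2 X^{2}}$)
$\left(\frac{N{\left(-5 \right)}}{-147} + \left(34 - 145\right)\right) \left(206 - 74\right) = \left(\frac{\frac{1}{2} \cdot \frac{1}{25}}{-147} + \left(34 - 145\right)\right) \left(206 - 74\right) = \left(\frac{1}{2} \cdot \frac{1}{25} \left(- \frac{1}{147}\right) + \left(34 - 145\right)\right) 132 = \left(\frac{1}{50} \left(- \frac{1}{147}\right) - 111\right) 132 = \left(- \frac{1}{7350} - 111\right) 132 = \left(- \frac{815851}{7350}\right) 132 = - \frac{17948722}{1225}$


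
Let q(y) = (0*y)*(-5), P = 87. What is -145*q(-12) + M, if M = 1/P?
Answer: 1/87 ≈ 0.011494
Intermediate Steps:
q(y) = 0 (q(y) = 0*(-5) = 0)
M = 1/87 ≈ 0.011494
-145*q(-12) + M = -145*0 + 1/87 = 0 + 1/87 = 1/87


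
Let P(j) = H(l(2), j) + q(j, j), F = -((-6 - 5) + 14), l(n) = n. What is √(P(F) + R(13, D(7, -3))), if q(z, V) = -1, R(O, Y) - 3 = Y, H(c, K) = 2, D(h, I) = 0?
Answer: 2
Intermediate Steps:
R(O, Y) = 3 + Y
F = -3 (F = -(-11 + 14) = -1*3 = -3)
P(j) = 1 (P(j) = 2 - 1 = 1)
√(P(F) + R(13, D(7, -3))) = √(1 + (3 + 0)) = √(1 + 3) = √4 = 2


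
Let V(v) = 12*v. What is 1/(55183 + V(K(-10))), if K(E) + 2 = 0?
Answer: 1/55159 ≈ 1.8129e-5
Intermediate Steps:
K(E) = -2 (K(E) = -2 + 0 = -2)
1/(55183 + V(K(-10))) = 1/(55183 + 12*(-2)) = 1/(55183 - 24) = 1/55159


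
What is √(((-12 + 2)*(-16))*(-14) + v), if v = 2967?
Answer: √727 ≈ 26.963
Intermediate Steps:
√(((-12 + 2)*(-16))*(-14) + v) = √(((-12 + 2)*(-16))*(-14) + 2967) = √(-10*(-16)*(-14) + 2967) = √(160*(-14) + 2967) = √(-2240 + 2967) = √727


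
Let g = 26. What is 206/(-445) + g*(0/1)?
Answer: -206/445 ≈ -0.46292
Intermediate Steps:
206/(-445) + g*(0/1) = 206/(-445) + 26*(0/1) = 206*(-1/445) + 26*(0*1) = -206/445 + 26*0 = -206/445 + 0 = -206/445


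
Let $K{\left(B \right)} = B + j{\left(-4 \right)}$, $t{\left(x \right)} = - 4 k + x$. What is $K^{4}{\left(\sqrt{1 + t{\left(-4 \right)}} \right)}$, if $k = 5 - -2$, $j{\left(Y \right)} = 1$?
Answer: $\left(1 + i \sqrt{31}\right)^{4} \approx 776.0 - 668.13 i$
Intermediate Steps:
$k = 7$ ($k = 5 + 2 = 7$)
$t{\left(x \right)} = -28 + x$ ($t{\left(x \right)} = \left(-4\right) 7 + x = -28 + x$)
$K{\left(B \right)} = 1 + B$ ($K{\left(B \right)} = B + 1 = 1 + B$)
$K^{4}{\left(\sqrt{1 + t{\left(-4 \right)}} \right)} = \left(1 + \sqrt{1 - 32}\right)^{4} = \left(1 + \sqrt{-31}\right)^{4} = \left(1 + i \sqrt{31}\right)^{4}$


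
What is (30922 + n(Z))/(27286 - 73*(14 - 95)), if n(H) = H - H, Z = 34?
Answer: 30922/33199 ≈ 0.93141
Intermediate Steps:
n(H) = 0
(30922 + n(Z))/(27286 - 73*(14 - 95)) = (30922 + 0)/(27286 - 73*(14 - 95)) = 30922/(27286 - 73*(-81)) = 30922/(27286 + 5913) = 30922/33199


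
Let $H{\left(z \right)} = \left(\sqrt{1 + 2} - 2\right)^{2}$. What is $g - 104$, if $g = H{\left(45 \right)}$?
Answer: $-104 + \left(2 - \sqrt{3}\right)^{2} \approx -103.93$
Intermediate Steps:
$H{\left(z \right)} = \left(-2 + \sqrt{3}\right)^{2}$ ($H{\left(z \right)} = \left(\sqrt{3} - 2\right)^{2} = \left(-2 + \sqrt{3}\right)^{2}$)
$g = \left(2 - \sqrt{3}\right)^{2} \approx 0.071797$
$g - 104 = \left(2 - \sqrt{3}\right)^{2} - 104 = -104 + \left(2 - \sqrt{3}\right)^{2}$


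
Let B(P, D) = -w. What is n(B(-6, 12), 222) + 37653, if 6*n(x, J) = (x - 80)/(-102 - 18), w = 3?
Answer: 27110243/720 ≈ 37653.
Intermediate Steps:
B(P, D) = -3 (B(P, D) = -1*3 = -3)
n(x, J) = ⅑ - x/720 (n(x, J) = ((x - 80)/(-102 - 18))/6 = ((-80 + x)/(-120))/6 = ((-80 + x)*(-1/120))/6 = (⅔ - x/120)/6 = ⅑ - x/720)
n(B(-6, 12), 222) + 37653 = (⅑ - 1/720*(-3)) + 37653 = (⅑ + 1/240) + 37653 = 83/720 + 37653 = 27110243/720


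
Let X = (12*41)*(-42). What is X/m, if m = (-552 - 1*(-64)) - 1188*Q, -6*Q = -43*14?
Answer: 5166/29921 ≈ 0.17265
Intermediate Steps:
Q = 301/3 (Q = -(-43)*14/6 = -1/6*(-602) = 301/3 ≈ 100.33)
m = -119684 (m = (-552 - 1*(-64)) - 1188*301/3 = (-552 + 64) - 119196 = -488 - 119196 = -119684)
X = -20664 (X = 492*(-42) = -20664)
X/m = -20664/(-119684) = -20664*(-1/119684) = 5166/29921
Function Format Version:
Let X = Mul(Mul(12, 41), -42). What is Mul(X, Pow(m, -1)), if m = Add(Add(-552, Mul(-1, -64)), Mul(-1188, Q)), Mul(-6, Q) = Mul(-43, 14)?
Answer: Rational(5166, 29921) ≈ 0.17265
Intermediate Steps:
Q = Rational(301, 3) (Q = Mul(Rational(-1, 6), Mul(-43, 14)) = Mul(Rational(-1, 6), -602) = Rational(301, 3) ≈ 100.33)
m = -119684 (m = Add(Add(-552, Mul(-1, -64)), Mul(-1188, Rational(301, 3))) = Add(Add(-552, 64), -119196) = Add(-488, -119196) = -119684)
X = -20664 (X = Mul(492, -42) = -20664)
Mul(X, Pow(m, -1)) = Mul(-20664, Pow(-119684, -1)) = Mul(-20664, Rational(-1, 119684)) = Rational(5166, 29921)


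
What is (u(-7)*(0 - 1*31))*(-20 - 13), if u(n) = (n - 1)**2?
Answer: 65472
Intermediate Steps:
u(n) = (-1 + n)**2
(u(-7)*(0 - 1*31))*(-20 - 13) = ((-1 - 7)**2*(0 - 1*31))*(-20 - 13) = ((-8)**2*(0 - 31))*(-33) = (64*(-31))*(-33) = -1984*(-33) = 65472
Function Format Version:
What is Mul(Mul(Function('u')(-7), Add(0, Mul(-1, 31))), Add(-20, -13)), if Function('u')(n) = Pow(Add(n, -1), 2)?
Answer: 65472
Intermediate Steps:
Function('u')(n) = Pow(Add(-1, n), 2)
Mul(Mul(Function('u')(-7), Add(0, Mul(-1, 31))), Add(-20, -13)) = Mul(Mul(Pow(Add(-1, -7), 2), Add(0, Mul(-1, 31))), Add(-20, -13)) = Mul(Mul(Pow(-8, 2), Add(0, -31)), -33) = Mul(Mul(64, -31), -33) = Mul(-1984, -33) = 65472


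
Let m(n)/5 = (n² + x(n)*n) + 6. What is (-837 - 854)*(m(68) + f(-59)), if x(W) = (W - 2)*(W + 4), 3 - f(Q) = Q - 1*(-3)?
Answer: -2771361299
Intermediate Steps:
f(Q) = -Q (f(Q) = 3 - (Q - 1*(-3)) = 3 - (Q + 3) = 3 - (3 + Q) = 3 + (-3 - Q) = -Q)
x(W) = (-2 + W)*(4 + W)
m(n) = 30 + 5*n² + 5*n*(-8 + n² + 2*n) (m(n) = 5*((n² + (-8 + n² + 2*n)*n) + 6) = 5*((n² + n*(-8 + n² + 2*n)) + 6) = 5*(6 + n² + n*(-8 + n² + 2*n)) = 30 + 5*n² + 5*n*(-8 + n² + 2*n))
(-837 - 854)*(m(68) + f(-59)) = (-837 - 854)*((30 - 40*68 + 5*68³ + 15*68²) - 1*(-59)) = -1691*((30 - 2720 + 5*314432 + 15*4624) + 59) = -1691*((30 - 2720 + 1572160 + 69360) + 59) = -1691*(1638830 + 59) = -1691*1638889 = -2771361299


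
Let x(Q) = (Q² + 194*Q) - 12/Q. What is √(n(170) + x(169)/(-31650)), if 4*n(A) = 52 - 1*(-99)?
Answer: √26944904881/27430 ≈ 5.9843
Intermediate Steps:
n(A) = 151/4 (n(A) = (52 - 1*(-99))/4 = (52 + 99)/4 = (¼)*151 = 151/4)
x(Q) = Q² - 12/Q + 194*Q
√(n(170) + x(169)/(-31650)) = √(151/4 + ((-12 + 169²*(194 + 169))/169)/(-31650)) = √(151/4 + ((-12 + 28561*363)/169)*(-1/31650)) = √(151/4 + ((-12 + 10367643)/169)*(-1/31650)) = √(151/4 + ((1/169)*10367631)*(-1/31650)) = √(151/4 + (10367631/169)*(-1/31650)) = √(151/4 - 3455877/1782950) = √(127700971/3565900) = √26944904881/27430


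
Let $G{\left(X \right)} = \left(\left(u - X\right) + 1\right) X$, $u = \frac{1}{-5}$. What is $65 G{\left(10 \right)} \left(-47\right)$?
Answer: $281060$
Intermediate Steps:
$u = - \frac{1}{5} \approx -0.2$
$G{\left(X \right)} = X \left(\frac{4}{5} - X\right)$ ($G{\left(X \right)} = \left(\left(- \frac{1}{5} - X\right) + 1\right) X = \left(\frac{4}{5} - X\right) X = X \left(\frac{4}{5} - X\right)$)
$65 G{\left(10 \right)} \left(-47\right) = 65 \cdot \frac{1}{5} \cdot 10 \left(4 - 50\right) \left(-47\right) = 65 \cdot \frac{1}{5} \cdot 10 \left(-46\right) \left(-47\right) = 65 \left(-92\right) \left(-47\right) = \left(-5980\right) \left(-47\right) = 281060$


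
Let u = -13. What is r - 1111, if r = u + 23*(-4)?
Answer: -1216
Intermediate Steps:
r = -105 (r = -13 + 23*(-4) = -13 - 92 = -105)
r - 1111 = -105 - 1111 = -1216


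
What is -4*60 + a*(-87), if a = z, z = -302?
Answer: 26034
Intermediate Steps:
a = -302
-4*60 + a*(-87) = -4*60 - 302*(-87) = -240 + 26274 = 26034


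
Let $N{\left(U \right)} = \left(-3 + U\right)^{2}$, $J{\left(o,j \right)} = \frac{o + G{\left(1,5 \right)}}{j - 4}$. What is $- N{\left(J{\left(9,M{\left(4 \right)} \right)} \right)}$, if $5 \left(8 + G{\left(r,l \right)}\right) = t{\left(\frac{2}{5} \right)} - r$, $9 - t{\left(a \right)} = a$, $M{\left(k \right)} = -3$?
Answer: $- \frac{7056}{625} \approx -11.29$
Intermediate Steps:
$t{\left(a \right)} = 9 - a$
$G{\left(r,l \right)} = - \frac{157}{25} - \frac{r}{5}$ ($G{\left(r,l \right)} = -8 + \frac{\left(9 - \frac{2}{5}\right) - r}{5} = -8 + \frac{\frac{43}{5} - r}{5} = -8 - \left(- \frac{43}{25} + \frac{r}{5}\right) = - \frac{157}{25} - \frac{r}{5}$)
$J{\left(o,j \right)} = \frac{- \frac{162}{25} + o}{-4 + j}$ ($J{\left(o,j \right)} = \frac{o - \frac{162}{25}}{j - 4} = \frac{o - \frac{162}{25}}{-4 + j} = \frac{- \frac{162}{25} + o}{-4 + j}$)
$- N{\left(J{\left(9,M{\left(4 \right)} \right)} \right)} = - \left(-3 + \frac{- \frac{162}{25} + 9}{-4 - 3}\right)^{2} = - \left(-3 + \frac{1}{-7} \cdot \frac{63}{25}\right)^{2} = - \left(-3 - \frac{9}{25}\right)^{2} = - \left(- \frac{84}{25}\right)^{2} = \left(-1\right) \frac{7056}{625} = - \frac{7056}{625}$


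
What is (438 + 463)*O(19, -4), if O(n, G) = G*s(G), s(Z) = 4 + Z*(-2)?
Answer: -43248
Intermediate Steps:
s(Z) = 4 - 2*Z
O(n, G) = G*(4 - 2*G)
(438 + 463)*O(19, -4) = (438 + 463)*(2*(-4)*(2 - 1*(-4))) = 901*(2*(-4)*(2 + 4)) = 901*(2*(-4)*6) = 901*(-48) = -43248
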